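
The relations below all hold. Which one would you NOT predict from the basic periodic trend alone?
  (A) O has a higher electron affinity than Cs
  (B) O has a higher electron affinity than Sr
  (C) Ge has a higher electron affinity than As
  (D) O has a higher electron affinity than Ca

(C)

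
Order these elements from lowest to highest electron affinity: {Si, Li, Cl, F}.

Li, Si, F, Cl

Li is in period 2, group 1; F is in period 2, group 17; Si is in period 3, group 14; Cl is in period 3, group 17.
Atoms with high Z_eff and room in the valence shell (especially the halogens) have the most exothermic electron affinities.
These span different periods and groups, so the two trends combine.
Si > Li: period and group pull opposite ways; the across-period shift dominates (134 vs 60 kJ/mol).
F > Si: relative to Si, both the across-period and down-group shifts push F's electron affinity up.
Cl > F: this pair runs against the simple trend — see the exception note.
Note the exception: Cl has a higher electron affinity than F, contrary to the simple trend — F's small 2p subshell makes the incoming electron feel strong e⁻–e⁻ repulsion, so Cl actually releases more energy on gaining an electron.
Tabulated electron affinity (kJ/mol): Li 60, F 328, Si 134, Cl 349.
So from lowest to highest: Li < Si < F < Cl.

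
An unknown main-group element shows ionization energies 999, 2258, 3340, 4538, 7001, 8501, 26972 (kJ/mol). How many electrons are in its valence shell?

Look for the largest jump between consecutive ionization energies: IE7/IE6 ≈ 3.2, far larger than any earlier ratio.
That jump marks the point where a core electron is being removed. So the atom has 6 valence electrons.

6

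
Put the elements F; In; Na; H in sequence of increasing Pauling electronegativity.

Na, In, H, F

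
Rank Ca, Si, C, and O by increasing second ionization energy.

Ca < Si < C < O

The second ionization energy removes an electron from the +1 ion. For each element: Ca⁺ still has 1 valence electron; Si⁺ still has 3 valence electrons; C⁺ still has 3 valence electrons; O⁺ still has 5 valence electrons.
All are still removing valence electrons, so compare the +1 ions as you would atoms: IE_2 generally rises across a period (higher Z_eff) and falls down a group (larger shell), subject to the usual subshell exceptions.
Valence configurations: Ca⁺ [Ar]4s¹, Si⁺ [Ne]3s²3p¹, C⁺ [He]2s²2p¹, O⁺ [He]2s²2p³.
Approximate IE_2 values (kJ/mol): Ca 1145, Si 1577, C 2353, O 3388.
Putting it together, IE_2: Ca < Si < C < O.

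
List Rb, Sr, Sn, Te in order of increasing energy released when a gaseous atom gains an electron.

Sr, Rb, Sn, Te

Atoms with high Z_eff and room in the valence shell (especially the halogens) have the most exothermic electron affinities.
All lie in period 5; the across-period trend (electron affinity increases left to right) applies, with the exception below.
Note the exception: Rb has a higher electron affinity than Sr, contrary to the simple trend — adding an electron to Sr (ns²) has to open a new, higher-energy np subshell, which is unfavourable.
Approximate values (kJ/mol): Rb 47, Sr 5, Sn 107, Te 190.
So from lowest to highest: Sr < Rb < Sn < Te.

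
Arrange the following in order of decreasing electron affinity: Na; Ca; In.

Na > In > Ca

Na is in period 3, group 1; Ca is in period 4, group 2; In is in period 5, group 13.
Atoms with high Z_eff and room in the valence shell (especially the halogens) have the most exothermic electron affinities.
A diagonal step moves right (one effect) and down (the opposite effect) at once.
In > Ca: the two effects oppose for this pair; the across-period effect wins (29 vs 2 kJ/mol).
Na > In: the two effects oppose for this pair; the down-group effect wins (53 vs 29 kJ/mol).
Approximate values (kJ/mol): Na 53, Ca 2, In 29.
So from highest to lowest: Na > In > Ca.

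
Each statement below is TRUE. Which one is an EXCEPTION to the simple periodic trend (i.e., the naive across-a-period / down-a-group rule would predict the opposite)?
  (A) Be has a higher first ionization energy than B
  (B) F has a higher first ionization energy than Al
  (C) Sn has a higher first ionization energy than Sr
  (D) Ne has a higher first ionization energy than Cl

The general trend: first ionization energy increases across a period and decreases down a group.
(A) Be (period 2, group 2) vs B (period 2, group 13): the stated order contradicts the simple trend.
(B) F (period 2, group 17) vs Al (period 3, group 13): the stated order agrees with the simple trend.
(C) Sn (period 5, group 14) vs Sr (period 5, group 2): the stated order agrees with the simple trend.
(D) Ne (period 2, group 18) vs Cl (period 3, group 17): the stated order agrees with the simple trend.
The exception is (A): removing B's lone 2p electron is easier than breaking Be's filled 2s².

(A)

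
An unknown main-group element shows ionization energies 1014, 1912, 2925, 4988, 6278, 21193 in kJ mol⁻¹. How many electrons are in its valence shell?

Look for the largest jump between consecutive ionization energies: IE6/IE5 ≈ 3.4, far larger than any earlier ratio.
That jump marks the point where a core electron is being removed. So the atom has 5 valence electrons.

5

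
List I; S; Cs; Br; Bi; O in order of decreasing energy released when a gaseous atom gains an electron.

O is in period 2, group 16; S is in period 3, group 16; Br is in period 4, group 17; I is in period 5, group 17; Cs is in period 6, group 1; Bi is in period 6, group 15.
Electron affinity generally becomes more exothermic across a period toward the halogens and less exothermic down a group.
These span different periods and groups, so the two trends combine.
Bi > Cs: Bi lies to the right of Cs in period 6, so the across-period effect alone puts Bi higher.
O > Bi: both effects reinforce here, so O is clearly the higher of the two.
S > O: this pair runs against the simple trend — see the exception note.
I > S: the two effects oppose for this pair; the across-period effect wins (295 vs 200 kJ/mol).
Br > I: Br sits above I in group 17, so the down-group effect alone puts Br higher.
Note the exception: S has a higher electron affinity than O, contrary to the simple trend — the compact 2p subshell of O repels the added electron more than S's larger 3p does.
Approximate values (kJ/mol): O 141, S 200, Br 325, I 295, Cs 46, Bi 91.
So from highest to lowest: Br > I > S > O > Bi > Cs.

Br > I > S > O > Bi > Cs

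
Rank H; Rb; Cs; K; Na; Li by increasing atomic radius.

H < Li < Na < K < Rb < Cs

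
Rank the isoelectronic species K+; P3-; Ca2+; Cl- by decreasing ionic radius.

All of these have 18 electrons, so size is governed by nuclear charge alone: the more protons, the stronger the pull on the same electron cloud, and the smaller the ion.
Nuclear charges: Ca2+ (Z=20), K+ (Z=19), Cl- (Z=17), P3- (Z=15).
Largest to smallest: P3- > Cl- > K+ > Ca2+.

P3- > Cl- > K+ > Ca2+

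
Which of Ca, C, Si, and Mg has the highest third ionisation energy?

The third ionization energy removes an electron from the +2 ion. For each element: Ca²⁺ is the bare [Ar] core; C²⁺ still has 2 valence electrons; Si²⁺ still has 2 valence electrons; Mg²⁺ is the bare [Ne] core.
Pulling an electron out of a noble-gas core costs far more than removing a remaining valence electron, so Ca and Mg sit at the high end of IE_3.
Valence configurations: C²⁺ [He]2s², Si²⁺ [Ne]3s².
The numbers (kJ/mol): Ca 4912, C 4620, Si 3232, Mg 7733.
Putting it together, IE_3: Si < C < Ca < Mg.

Mg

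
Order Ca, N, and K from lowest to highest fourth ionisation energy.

K < Ca < N

The fourth ionization energy removes an electron from the +3 ion. For each element: Ca³⁺ is already 1 electron into the core; N³⁺ still has 2 valence electrons; K³⁺ is already 2 electrons into the core.
Usually core removal costs more than valence removal, but here the competition is close: a tightly held n=2 valence electron can cost more to remove than an n=3 core electron, so the actual values have to decide it.
Tabulated IE_4 (kJ/mol): Ca 6491, N 7475, K 5877.
Overall IE_4 order: K < Ca < N.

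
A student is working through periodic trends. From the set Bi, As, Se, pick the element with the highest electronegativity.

Se

As is in period 4, group 15; Se is in period 4, group 16; Bi is in period 6, group 15.
Atoms toward the upper right of the periodic table pull bonding electrons most strongly.
Neither a single period nor a single group — weigh both effects.
As > Bi: they share group 15; the group trend gives As the larger value.
Se > As: both are in period 4; the period trend gives Se the larger value.
Tabulated electronegativity (Pauling): As 2.18, Se 2.55, Bi 2.02.
The highest electronegativity among these belongs to Se.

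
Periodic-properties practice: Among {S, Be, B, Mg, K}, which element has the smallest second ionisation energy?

The second ionization energy removes an electron from the +1 ion. For each element: S⁺ still has 5 valence electrons; Be⁺ still has 1 valence electron; B⁺ still has 2 valence electrons; Mg⁺ still has 1 valence electron; K⁺ is the bare [Ar] core.
Pulling an electron out of a noble-gas core costs far more than removing a remaining valence electron, so K sits at the high end of IE_2.
Valence configurations: S⁺ [Ne]3s²3p³, Be⁺ [He]2s¹, B⁺ [He]2s², Mg⁺ [Ne]3s¹.
The numbers (kJ/mol): S 2252, Be 1757, B 2427, Mg 1451, K 3052.
So the second ionization energies run Mg < Be < S < B < K.

Mg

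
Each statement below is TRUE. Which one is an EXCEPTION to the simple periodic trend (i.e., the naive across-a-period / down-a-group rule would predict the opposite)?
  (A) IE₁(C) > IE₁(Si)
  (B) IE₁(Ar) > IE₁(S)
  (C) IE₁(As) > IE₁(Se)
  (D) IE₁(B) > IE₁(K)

(C)

The general trend: IE₁ increases across a period and decreases down a group.
(A) C (period 2, group 14) vs Si (period 3, group 14): the stated order agrees with the simple trend.
(B) Ar (period 3, group 18) vs S (period 3, group 16): the stated order agrees with the simple trend.
(C) As (period 4, group 15) vs Se (period 4, group 16): the stated order contradicts the simple trend.
(D) B (period 2, group 13) vs K (period 4, group 1): the stated order agrees with the simple trend.
The exception is (C): Se (4p⁴) ionizes more easily than half-filled As (4p³).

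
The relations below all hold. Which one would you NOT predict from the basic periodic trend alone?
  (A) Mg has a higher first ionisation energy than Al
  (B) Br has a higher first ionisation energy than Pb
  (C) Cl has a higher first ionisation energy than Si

(A)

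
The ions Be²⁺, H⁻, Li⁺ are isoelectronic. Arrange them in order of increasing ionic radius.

All of these have 2 electrons, so size is governed by nuclear charge alone: the more protons, the stronger the pull on the same electron cloud, and the smaller the ion.
Nuclear charges: Be²⁺ (Z=4), Li⁺ (Z=3), H⁻ (Z=1).
Smallest to largest: Be²⁺ < Li⁺ < H⁻.

Be²⁺, Li⁺, H⁻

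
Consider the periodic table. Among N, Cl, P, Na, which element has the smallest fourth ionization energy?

Consider each +3 ion: N³⁺ still has 2 valence electrons; Cl³⁺ still has 4 valence electrons; P³⁺ still has 2 valence electrons; Na³⁺ is already 2 electrons into the core.
Breaking into a closed-shell core is much more expensive than removing a leftover valence electron — Na has the largest IE_4 here.
Valence configurations: N³⁺ [He]2s², Cl³⁺ [Ne]3s²3p², P³⁺ [Ne]3s².
Approximate IE_4 values (kJ/mol): N 7475, Cl 5159, P 4964, Na 9543.
So the fourth ionization energies run P < Cl < N < Na.

P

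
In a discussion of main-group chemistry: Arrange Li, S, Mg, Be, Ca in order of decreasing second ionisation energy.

Li > S > Be > Mg > Ca

After 1 electron has been removed, what remains? Li⁺ is the bare [He] core; S⁺ still has 5 valence electrons; Mg⁺ still has 1 valence electron; Be⁺ still has 1 valence electron; Ca⁺ still has 1 valence electron.
Core electrons are held far more tightly than valence electrons, so Li tops the IE_2 order.
Valence configurations: S⁺ [Ne]3s²3p³, Mg⁺ [Ne]3s¹, Be⁺ [He]2s¹, Ca⁺ [Ar]4s¹.
Tabulated IE_2 (kJ/mol): Li 7298, S 2252, Mg 1451, Be 1757, Ca 1145.
Putting it together, IE_2: Ca < Mg < Be < S < Li.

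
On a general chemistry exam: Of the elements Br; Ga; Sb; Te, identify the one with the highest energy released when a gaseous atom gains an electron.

Ga is in period 4, group 13; Br is in period 4, group 17; Sb is in period 5, group 15; Te is in period 5, group 16.
Atoms with high Z_eff and room in the valence shell (especially the halogens) have the most exothermic electron affinities.
Here both period and group differ, so the two effects have to be weighed against each other.
Sb > Ga: the two effects oppose for this pair; the across-period effect wins (103 vs 29 kJ/mol).
Te > Sb: both are in period 5; the period trend gives Te the larger value.
Br > Te: relative to Te, both the across-period and down-group shifts push Br's electron affinity up.
For reference (kJ/mol): Ga 29, Br 325, Sb 103, Te 190.
The highest energy released when a gaseous atom gains an electron among these belongs to Br.

Br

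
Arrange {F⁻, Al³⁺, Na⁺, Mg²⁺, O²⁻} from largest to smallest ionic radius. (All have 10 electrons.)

All of these have 10 electrons, so size is governed by nuclear charge alone: the more protons, the stronger the pull on the same electron cloud, and the smaller the ion.
Nuclear charges: Al³⁺ (Z=13), Mg²⁺ (Z=12), Na⁺ (Z=11), F⁻ (Z=9), O²⁻ (Z=8).
Largest to smallest: O²⁻ > F⁻ > Na⁺ > Mg²⁺ > Al³⁺.

O²⁻, F⁻, Na⁺, Mg²⁺, Al³⁺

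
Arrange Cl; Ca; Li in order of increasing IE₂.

After 1 electron has been removed, what remains? Cl⁺ still has 6 valence electrons; Ca⁺ still has 1 valence electron; Li⁺ is the bare [He] core.
Pulling an electron out of a noble-gas core costs far more than removing a remaining valence electron, so Li sits at the high end of IE_2.
Valence configurations: Cl⁺ [Ne]3s²3p⁴, Ca⁺ [Ar]4s¹.
Tabulated IE_2 (kJ/mol): Cl 2298, Ca 1145, Li 7298.
So the second ionization energies run Ca < Cl < Li.

Ca < Cl < Li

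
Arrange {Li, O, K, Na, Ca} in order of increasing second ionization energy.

The second ionization energy removes an electron from the +1 ion. For each element: Li⁺ is the bare [He] core; O⁺ still has 5 valence electrons; K⁺ is the bare [Ar] core; Na⁺ is the bare [Ne] core; Ca⁺ still has 1 valence electron.
Usually core removal costs more than valence removal, but here the competition is close: a tightly held n=2 valence electron can cost more to remove than an n=3 core electron, so the actual values have to decide it.
Valence configurations: O⁺ [He]2s²2p³, Ca⁺ [Ar]4s¹.
Tabulated IE_2 (kJ/mol): Li 7298, O 3388, K 3052, Na 4562, Ca 1145.
Putting it together, IE_2: Ca < K < O < Na < Li.

Ca < K < O < Na < Li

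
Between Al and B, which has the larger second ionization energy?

B

The second ionization energy removes an electron from the +1 ion. For each element: Al⁺ still has 2 valence electrons; B⁺ still has 2 valence electrons.
All are still removing valence electrons, so compare the +1 ions as you would atoms: IE_2 generally rises across a period (higher Z_eff) and falls down a group (larger shell), subject to the usual subshell exceptions.
Valence configurations: Al⁺ [Ne]3s², B⁺ [He]2s².
The numbers (kJ/mol): Al 1817, B 2427.
Putting it together, IE_2: Al < B.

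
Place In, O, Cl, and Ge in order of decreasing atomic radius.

In, Ge, Cl, O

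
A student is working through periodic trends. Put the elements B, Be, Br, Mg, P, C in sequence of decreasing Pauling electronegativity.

Br, C, P, B, Be, Mg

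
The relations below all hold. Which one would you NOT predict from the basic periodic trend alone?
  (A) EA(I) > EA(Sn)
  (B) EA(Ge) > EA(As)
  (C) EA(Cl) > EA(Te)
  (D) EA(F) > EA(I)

(B)

The general trend: electron affinity increases across a period and decreases down a group.
(A) I (period 5, group 17) vs Sn (period 5, group 14): the stated order agrees with the simple trend.
(B) Ge (period 4, group 14) vs As (period 4, group 15): the stated order contradicts the simple trend.
(C) Cl (period 3, group 17) vs Te (period 5, group 16): the stated order agrees with the simple trend.
(D) F (period 2, group 17) vs I (period 5, group 17): the stated order agrees with the simple trend.
The exception is (B): adding an electron to As's half-filled 4p³ is unfavourable, so Ge (4p²) has the more exothermic EA.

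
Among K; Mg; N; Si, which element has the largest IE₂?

K

IE_2 is the cost of taking one more electron from the +1 cation: K⁺ is the bare [Ar] core; Mg⁺ still has 1 valence electron; N⁺ still has 4 valence electrons; Si⁺ still has 3 valence electrons.
Core electrons are held far more tightly than valence electrons, so K tops the IE_2 order.
Valence configurations: Mg⁺ [Ne]3s¹, N⁺ [He]2s²2p², Si⁺ [Ne]3s²3p¹.
The numbers (kJ/mol): K 3052, Mg 1451, N 2856, Si 1577.
Putting it together, IE_2: Mg < Si < N < K.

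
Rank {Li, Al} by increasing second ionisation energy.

Al < Li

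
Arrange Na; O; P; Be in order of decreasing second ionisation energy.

After 1 electron has been removed, what remains? Na⁺ is the bare [Ne] core; O⁺ still has 5 valence electrons; P⁺ still has 4 valence electrons; Be⁺ still has 1 valence electron.
Core electrons are held far more tightly than valence electrons, so Na tops the IE_2 order.
Valence configurations: O⁺ [He]2s²2p³, P⁺ [Ne]3s²3p², Be⁺ [He]2s¹.
Tabulated IE_2 (kJ/mol): Na 4562, O 3388, P 1907, Be 1757.
Putting it together, IE_2: Be < P < O < Na.

Na, O, P, Be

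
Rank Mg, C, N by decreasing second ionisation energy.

Consider each +1 ion: Mg⁺ still has 1 valence electron; C⁺ still has 3 valence electrons; N⁺ still has 4 valence electrons.
All are still removing valence electrons, so compare the +1 ions as you would atoms: IE_2 generally rises across a period (higher Z_eff) and falls down a group (larger shell), subject to the usual subshell exceptions.
Valence configurations: Mg⁺ [Ne]3s¹, C⁺ [He]2s²2p¹, N⁺ [He]2s²2p².
Tabulated IE_2 (kJ/mol): Mg 1451, C 2353, N 2856.
Hence IE_2: Mg < C < N.

N > C > Mg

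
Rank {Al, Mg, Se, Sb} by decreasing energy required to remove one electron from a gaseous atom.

Mg is in period 3, group 2; Al is in period 3, group 13; Se is in period 4, group 16; Sb is in period 5, group 15.
Removing the outermost electron gets harder across a period and easier down a group.
Here both period and group differ, so the two effects have to be weighed against each other.
Mg > Al: this pair runs against the simple trend — see the exception note.
Sb > Mg: the two effects oppose for this pair; the across-period effect wins (831 vs 738 kJ/mol).
Se > Sb: relative to Sb, both the across-period and down-group shifts push Se's first ionization energy up.
Note the exception: Mg has a higher first ionization energy than Al, contrary to the simple trend — Al's single 3p electron is easier to remove than one from Mg's filled 3s².
Tabulated first ionization energy (kJ/mol): Mg 738, Al 578, Se 941, Sb 831.
So from highest to lowest: Se > Sb > Mg > Al.

Se, Sb, Mg, Al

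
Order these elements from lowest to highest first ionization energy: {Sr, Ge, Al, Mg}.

Sr < Al < Mg < Ge

Mg is in period 3, group 2; Al is in period 3, group 13; Ge is in period 4, group 14; Sr is in period 5, group 2.
IE₁ increases left→right with effective nuclear charge and decreases top→bottom as the valence shell moves farther out.
These span different periods and groups, so the two trends combine.
Al > Sr: both effects reinforce here, so Al is clearly the higher of the two.
Mg > Al: this pair runs against the simple trend — see the exception note.
Ge > Mg: the two effects oppose for this pair; the across-period effect wins (762 vs 738 kJ/mol).
Note the exception: Mg has a higher first ionization energy than Al, contrary to the simple trend — Al's single 3p electron is easier to remove than one from Mg's filled 3s².
Tabulated first ionization energy (kJ/mol): Mg 738, Al 578, Ge 762, Sr 550.
So from lowest to highest: Sr < Al < Mg < Ge.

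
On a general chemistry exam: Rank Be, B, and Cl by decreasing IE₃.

Be > Cl > B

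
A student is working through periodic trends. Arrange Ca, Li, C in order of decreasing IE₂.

The second ionization energy removes an electron from the +1 ion. For each element: Ca⁺ still has 1 valence electron; Li⁺ is the bare [He] core; C⁺ still has 3 valence electrons.
Core electrons are held far more tightly than valence electrons, so Li tops the IE_2 order.
Valence configurations: Ca⁺ [Ar]4s¹, C⁺ [He]2s²2p¹.
The numbers (kJ/mol): Ca 1145, Li 7298, C 2353.
So the second ionization energies run Ca < C < Li.

Li > C > Ca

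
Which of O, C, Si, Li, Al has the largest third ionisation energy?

Li

IE_3 is the cost of taking one more electron from the +2 cation: O²⁺ still has 4 valence electrons; C²⁺ still has 2 valence electrons; Si²⁺ still has 2 valence electrons; Li²⁺ is already 1 electron into the core; Al²⁺ still has 1 valence electron.
Core electrons are held far more tightly than valence electrons, so Li tops the IE_3 order.
Valence configurations: O²⁺ [He]2s²2p², C²⁺ [He]2s², Si²⁺ [Ne]3s², Al²⁺ [Ne]3s¹.
The numbers (kJ/mol): O 5300, C 4620, Si 3232, Li 11815, Al 2745.
Putting it together, IE_3: Al < Si < C < O < Li.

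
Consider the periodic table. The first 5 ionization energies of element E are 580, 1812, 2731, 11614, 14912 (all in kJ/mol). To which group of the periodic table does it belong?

Look for the largest jump between consecutive ionization energies: IE4/IE3 ≈ 4.3, far larger than any earlier ratio.
That jump marks the point where a core electron is being removed. So the atom has 3 valence electrons.
A main-group element with 3 valence electrons is in group 13.

Group 13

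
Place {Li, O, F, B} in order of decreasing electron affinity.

F > O > Li > B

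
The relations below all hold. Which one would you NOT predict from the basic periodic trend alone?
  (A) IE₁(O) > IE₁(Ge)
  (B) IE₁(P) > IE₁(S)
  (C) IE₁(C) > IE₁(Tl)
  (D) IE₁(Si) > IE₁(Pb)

(B)

The general trend: first ionization energy increases across a period and decreases down a group.
(A) O (period 2, group 16) vs Ge (period 4, group 14): the stated order agrees with the simple trend.
(B) P (period 3, group 15) vs S (period 3, group 16): the stated order contradicts the simple trend.
(C) C (period 2, group 14) vs Tl (period 6, group 13): the stated order agrees with the simple trend.
(D) Si (period 3, group 14) vs Pb (period 6, group 14): the stated order agrees with the simple trend.
The exception is (B): S (3p⁴) ionizes more easily than half-filled P (3p³) because the paired 3p electron in S is pushed out by e⁻–e⁻ repulsion.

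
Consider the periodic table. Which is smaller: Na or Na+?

Forming Na+ removes 1 electron from Na. Fewer electrons for the same nuclear charge means less shielding and a higher Z_eff on the remaining electrons, and for main-group metals the entire outer shell is lost.
A cation is smaller than its parent atom: Na+ < Na.

Na+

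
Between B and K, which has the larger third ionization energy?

K

IE_3 is the cost of taking one more electron from the +2 cation: B²⁺ still has 1 valence electron; K²⁺ is already 1 electron into the core.
Pulling an electron out of a noble-gas core costs far more than removing a remaining valence electron, so K sits at the high end of IE_3.
Approximate IE_3 values (kJ/mol): B 3660, K 4420.
Putting it together, IE_3: B < K.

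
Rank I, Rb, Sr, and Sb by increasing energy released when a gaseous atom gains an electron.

Rb is in period 5, group 1; Sr is in period 5, group 2; Sb is in period 5, group 15; I is in period 5, group 17.
Electron affinity generally becomes more exothermic across a period toward the halogens and less exothermic down a group.
All lie in period 5; the across-period trend (electron affinity increases left to right) applies, with the exception below.
Note the exception: Rb has a higher electron affinity than Sr, contrary to the simple trend — adding an electron to Sr (ns²) has to open a new, higher-energy np subshell, which is unfavourable.
Approximate values (kJ/mol): Rb 47, Sr 5, Sb 103, I 295.
So from lowest to highest: Sr < Rb < Sb < I.

Sr < Rb < Sb < I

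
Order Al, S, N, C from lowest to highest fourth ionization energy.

The fourth ionization energy removes an electron from the +3 ion. For each element: Al³⁺ is the bare [Ne] core; S³⁺ still has 3 valence electrons; N³⁺ still has 2 valence electrons; C³⁺ still has 1 valence electron.
Pulling an electron out of a noble-gas core costs far more than removing a remaining valence electron, so Al sits at the high end of IE_4.
Valence configurations: S³⁺ [Ne]3s²3p¹, N³⁺ [He]2s², C³⁺ [He]2s¹.
Approximate IE_4 values (kJ/mol): Al 11577, S 4556, N 7475, C 6223.
So the fourth ionization energies run S < C < N < Al.

S < C < N < Al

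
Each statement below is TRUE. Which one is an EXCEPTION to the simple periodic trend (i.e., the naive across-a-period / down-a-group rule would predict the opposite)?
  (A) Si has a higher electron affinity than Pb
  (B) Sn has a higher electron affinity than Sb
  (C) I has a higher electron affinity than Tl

The general trend: electron affinity increases across a period and decreases down a group.
(A) Si (period 3, group 14) vs Pb (period 6, group 14): the stated order agrees with the simple trend.
(B) Sn (period 5, group 14) vs Sb (period 5, group 15): the stated order contradicts the simple trend.
(C) I (period 5, group 17) vs Tl (period 6, group 13): the stated order agrees with the simple trend.
The exception is (B): adding an electron to Sb's half-filled 5p³ is unfavourable, so Sn has the more exothermic EA.

(B)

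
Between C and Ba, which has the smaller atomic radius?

C

C is in period 2, group 14; Ba is in period 6, group 2.
Moving right in a period, electrons are added to the same shell under a stronger nuclear pull, so atoms get smaller; moving down, a new shell is opened and atoms get larger.
Here both period and group differ, so the two effects have to be weighed against each other.
Ba > C: both effects reinforce here, so Ba is clearly the larger of the two.
Tabulated atomic radius (pm): C 75, Ba 196.
So C has the smaller atomic radius (C < Ba).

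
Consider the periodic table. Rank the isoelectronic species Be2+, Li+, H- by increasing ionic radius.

Be2+, Li+, H-

All of these have 2 electrons, so size is governed by nuclear charge alone: the more protons, the stronger the pull on the same electron cloud, and the smaller the ion.
Nuclear charges: Be2+ (Z=4), Li+ (Z=3), H- (Z=1).
Smallest to largest: Be2+ < Li+ < H-.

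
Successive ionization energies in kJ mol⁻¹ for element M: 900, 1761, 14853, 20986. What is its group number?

Group 2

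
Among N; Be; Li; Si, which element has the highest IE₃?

After 2 electrons have been removed, what remains? N²⁺ still has 3 valence electrons; Be²⁺ is the bare [He] core; Li²⁺ is already 1 electron into the core; Si²⁺ still has 2 valence electrons.
Breaking into a closed-shell core is much more expensive than removing a leftover valence electron — Li and Be have the largest IE_3 here.
Valence configurations: N²⁺ [He]2s²2p¹, Si²⁺ [Ne]3s².
Tabulated IE_3 (kJ/mol): N 4578, Be 14849, Li 11815, Si 3232.
Hence IE_3: Si < N < Li < Be.

Be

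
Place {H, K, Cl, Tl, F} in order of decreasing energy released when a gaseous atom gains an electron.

Cl > F > H > K > Tl

Electron affinity generally becomes more exothermic across a period toward the halogens and less exothermic down a group.
Neither a single period nor a single group — weigh both effects.
K > Tl: period and group pull opposite ways; the down-group shift dominates (48 vs 19 kJ/mol).
H > K: H sits above K in group 1, so the down-group effect alone puts H higher.
F > H: period and group pull opposite ways; the across-period shift dominates (328 vs 73 kJ/mol).
Cl > F: this pair runs against the simple trend — see the exception note.
Note the exception: Cl has a higher electron affinity than F, contrary to the simple trend — F's small 2p subshell makes the incoming electron feel strong e⁻–e⁻ repulsion, so Cl actually releases more energy on gaining an electron.
Approximate values (kJ/mol): H 73, F 328, Cl 349, K 48, Tl 19.
So from highest to lowest: Cl > F > H > K > Tl.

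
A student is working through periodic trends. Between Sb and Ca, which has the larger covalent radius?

Moving right in a period, electrons are added to the same shell under a stronger nuclear pull, so atoms get smaller; moving down, a new shell is opened and atoms get larger.
Here both period and group differ, so the two effects have to be weighed against each other.
Ca > Sb: the two effects oppose for this pair; the across-period effect wins (171 vs 140 pm).
For reference (pm): Ca 171, Sb 140.
So Ca has the larger covalent radius (Ca > Sb).

Ca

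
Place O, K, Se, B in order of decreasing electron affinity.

EA tends to increase across a period and decrease down a group, though the pattern is less regular than for IE or radius.
These span different periods and groups, so the two trends combine.
K > B: this pair runs against the simple trend — see the exception note.
O > K: relative to K, both the across-period and down-group shifts push O's electron affinity up.
Se > O: this pair runs against the simple trend — see the exception note.
Note the exception: K has a higher electron affinity than B, contrary to the simple trend — B's ns²np¹ configuration gives only a small electron affinity — the sparsely filled np subshell binds an added electron weakly.
Note the exception: Se has a higher electron affinity than O, contrary to the simple trend — O's compact 2p subshell gives strong electron–electron repulsion on the added electron.
Approximate values (kJ/mol): B 27, O 141, K 48, Se 195.
So from highest to lowest: Se > O > K > B.

Se > O > K > B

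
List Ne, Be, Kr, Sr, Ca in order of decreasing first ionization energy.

Be is in period 2, group 2; Ne is in period 2, group 18; Ca is in period 4, group 2; Kr is in period 4, group 18; Sr is in period 5, group 2.
IE₁ increases left→right with effective nuclear charge and decreases top→bottom as the valence shell moves farther out.
These span different periods and groups, so the two trends combine.
Ca > Sr: Ca sits above Sr in group 2, so the down-group effect alone puts Ca higher.
Be > Ca: they share group 2; the group trend gives Be the larger value.
Kr > Be: the two effects oppose for this pair; the across-period effect wins (1351 vs 900 kJ/mol).
Ne > Kr: they share group 18; the group trend gives Ne the larger value.
Tabulated first ionization energy (kJ/mol): Be 900, Ne 2081, Ca 590, Kr 1351, Sr 550.
So from highest to lowest: Ne > Kr > Be > Ca > Sr.

Ne > Kr > Be > Ca > Sr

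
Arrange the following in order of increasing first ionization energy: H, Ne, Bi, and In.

In < Bi < H < Ne

H is in period 1, group 1; Ne is in period 2, group 18; In is in period 5, group 13; Bi is in period 6, group 15.
Across a period the outer electron is held more tightly (higher IE₁); down a group it sits in a higher shell, more shielded, and comes off more easily.
Here both period and group differ, so the two effects have to be weighed against each other.
Bi > In: the two effects oppose for this pair; the across-period effect wins (703 vs 558 kJ/mol).
H > Bi: the two effects oppose for this pair; the down-group effect wins (1312 vs 703 kJ/mol).
Ne > H: period and group pull opposite ways; the across-period shift dominates (2081 vs 1312 kJ/mol).
For reference (kJ/mol): H 1312, Ne 2081, In 558, Bi 703.
So from lowest to highest: In < Bi < H < Ne.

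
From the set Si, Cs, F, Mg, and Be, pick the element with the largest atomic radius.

Across a period the added protons contract the valence shell; down a group each new principal shell makes the atom larger.
These span different periods and groups, so the two trends combine.
Be > F: both are in period 2; the period trend gives Be the larger value.
Si > Be: the two effects oppose for this pair; the down-group effect wins (116 vs 102 pm).
Mg > Si: both are in period 3; the period trend gives Mg the larger value.
Cs > Mg: both effects reinforce here, so Cs is clearly the larger of the two.
For reference (pm): Be 102, F 64, Mg 139, Si 116, Cs 232.
The largest atomic radius among these belongs to Cs.

Cs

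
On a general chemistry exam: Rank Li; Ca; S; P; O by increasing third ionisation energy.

P < S < Ca < O < Li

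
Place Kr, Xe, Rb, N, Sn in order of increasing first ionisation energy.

Rb, Sn, Xe, Kr, N

First ionization energy rises across a period (greater Z_eff holds electrons more tightly) and falls down a group (valence electrons are farther from the nucleus).
These span different periods and groups, so the two trends combine.
Sn > Rb: Sn lies to the right of Rb in period 5, so the across-period effect alone puts Sn higher.
Xe > Sn: Xe lies to the right of Sn in period 5, so the across-period effect alone puts Xe higher.
Kr > Xe: Kr sits above Xe in group 18, so the down-group effect alone puts Kr higher.
N > Kr: the two effects oppose for this pair; the down-group effect wins (1402 vs 1351 kJ/mol).
Tabulated first ionization energy (kJ/mol): N 1402, Kr 1351, Rb 403, Sn 709, Xe 1170.
So from lowest to highest: Rb < Sn < Xe < Kr < N.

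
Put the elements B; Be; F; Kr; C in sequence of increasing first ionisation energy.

B < Be < C < Kr < F

Be is in period 2, group 2; B is in period 2, group 13; C is in period 2, group 14; F is in period 2, group 17; Kr is in period 4, group 18.
First ionization energy rises across a period (greater Z_eff holds electrons more tightly) and falls down a group (valence electrons are farther from the nucleus).
Here both period and group differ, so the two effects have to be weighed against each other.
Be > B: this pair runs against the simple trend — see the exception note.
C > Be: C lies to the right of Be in period 2, so the across-period effect alone puts C higher.
Kr > C: period and group pull opposite ways; the across-period shift dominates (1351 vs 1086 kJ/mol).
F > Kr: period and group pull opposite ways; the down-group shift dominates (1681 vs 1351 kJ/mol).
Note the exception: Be has a higher first ionization energy than B, contrary to the simple trend — removing B's lone 2p electron is easier than breaking Be's filled 2s².
Tabulated first ionization energy (kJ/mol): Be 900, B 801, C 1086, F 1681, Kr 1351.
So from lowest to highest: B < Be < C < Kr < F.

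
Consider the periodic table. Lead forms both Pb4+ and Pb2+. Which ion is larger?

Pb2+

Both ions have Z = 82 protons, but Pb4+ has lost more electrons, so its remaining electrons feel a larger effective nuclear charge per electron and are pulled in more tightly.
Higher positive charge → smaller ion, so Pb2+ > Pb4+.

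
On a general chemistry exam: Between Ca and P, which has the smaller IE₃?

P

Consider each +2 ion: Ca²⁺ is the bare [Ar] core; P²⁺ still has 3 valence electrons.
Breaking into a closed-shell core is much more expensive than removing a leftover valence electron — Ca has the largest IE_3 here.
The numbers (kJ/mol): Ca 4912, P 2914.
So the third ionization energies run P < Ca.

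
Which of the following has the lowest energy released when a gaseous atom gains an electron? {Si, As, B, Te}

B is in period 2, group 13; Si is in period 3, group 14; As is in period 4, group 15; Te is in period 5, group 16.
Electron affinity generally becomes more exothermic across a period toward the halogens and less exothermic down a group.
These sit on a diagonal, where the across-period and down-group effects partly cancel.
As > B: period and group pull opposite ways; the across-period shift dominates (78 vs 27 kJ/mol).
Si > As: period and group pull opposite ways; the down-group shift dominates (134 vs 78 kJ/mol).
Te > Si: the two effects oppose for this pair; the across-period effect wins (190 vs 134 kJ/mol).
For reference (kJ/mol): B 27, Si 134, As 78, Te 190.
The lowest energy released when a gaseous atom gains an electron among these belongs to B.

B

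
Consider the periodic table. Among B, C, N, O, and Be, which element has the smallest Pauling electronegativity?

Be

Be is in period 2, group 2; B is in period 2, group 13; C is in period 2, group 14; N is in period 2, group 15; O is in period 2, group 16.
Atoms toward the upper right of the periodic table pull bonding electrons most strongly.
All lie in period 2, so electronegativity increases left to right.
The smallest Pauling electronegativity among these belongs to Be.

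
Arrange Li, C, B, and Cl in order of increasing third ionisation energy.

B < Cl < C < Li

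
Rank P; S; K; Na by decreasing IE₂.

The second ionization energy removes an electron from the +1 ion. For each element: P⁺ still has 4 valence electrons; S⁺ still has 5 valence electrons; K⁺ is the bare [Ar] core; Na⁺ is the bare [Ne] core.
Breaking into a closed-shell core is much more expensive than removing a leftover valence electron — K and Na have the largest IE_2 here.
Valence configurations: P⁺ [Ne]3s²3p², S⁺ [Ne]3s²3p³.
The numbers (kJ/mol): P 1907, S 2252, K 3052, Na 4562.
Putting it together, IE_2: P < S < K < Na.

Na, K, S, P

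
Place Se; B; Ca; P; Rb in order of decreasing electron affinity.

EA tends to increase across a period and decrease down a group, though the pattern is less regular than for IE or radius.
Here both period and group differ, so the two effects have to be weighed against each other.
B > Ca: relative to Ca, both the across-period and down-group shifts push B's electron affinity up.
Rb > B: this pair runs against the simple trend — see the exception note.
P > Rb: relative to Rb, both the across-period and down-group shifts push P's electron affinity up.
Se > P: period and group pull opposite ways; the across-period shift dominates (195 vs 72 kJ/mol).
Note the exception: Rb has a higher electron affinity than B, contrary to the simple trend — B's ns²np¹ configuration gives only a small electron affinity — the sparsely filled np subshell binds an added electron weakly.
Note the exception: Rb has a higher electron affinity than Ca, contrary to the simple trend — adding an electron to Ca (ns²) has to open a new, higher-energy np subshell, which is unfavourable.
For reference (kJ/mol): B 27, P 72, Ca 2, Se 195, Rb 47.
So from highest to lowest: Se > P > Rb > B > Ca.

Se > P > Rb > B > Ca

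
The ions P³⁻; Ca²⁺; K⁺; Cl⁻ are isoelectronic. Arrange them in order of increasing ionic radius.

All of these have 18 electrons, so size is governed by nuclear charge alone: the more protons, the stronger the pull on the same electron cloud, and the smaller the ion.
Nuclear charges: Ca²⁺ (Z=20), K⁺ (Z=19), Cl⁻ (Z=17), P³⁻ (Z=15).
Smallest to largest: Ca²⁺ < K⁺ < Cl⁻ < P³⁻.

Ca²⁺, K⁺, Cl⁻, P³⁻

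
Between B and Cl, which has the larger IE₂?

After 1 electron has been removed, what remains? B⁺ still has 2 valence electrons; Cl⁺ still has 6 valence electrons.
All are still removing valence electrons, so compare the +1 ions as you would atoms: IE_2 generally rises across a period (higher Z_eff) and falls down a group (larger shell), subject to the usual subshell exceptions.
Valence configurations: B⁺ [He]2s², Cl⁺ [Ne]3s²3p⁴.
The numbers (kJ/mol): B 2427, Cl 2298.
So the second ionization energies run Cl < B.

B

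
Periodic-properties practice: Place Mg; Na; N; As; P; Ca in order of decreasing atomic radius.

N is in period 2, group 15; Na is in period 3, group 1; Mg is in period 3, group 2; P is in period 3, group 15; Ca is in period 4, group 2; As is in period 4, group 15.
Moving right in a period, electrons are added to the same shell under a stronger nuclear pull, so atoms get smaller; moving down, a new shell is opened and atoms get larger.
These span different periods and groups, so the two trends combine.
P > N: P sits below N in group 15, so the down-group effect alone puts P larger.
As > P: As sits below P in group 15, so the down-group effect alone puts As larger.
Mg > As: the two effects oppose for this pair; the across-period effect wins (139 vs 121 pm).
Na > Mg: Na lies to the left of Mg in period 3, so the across-period effect alone puts Na larger.
Ca > Na: period and group pull opposite ways; the down-group shift dominates (171 vs 155 pm).
Approximate values (pm): N 71, Na 155, Mg 139, P 111, Ca 171, As 121.
So from largest to smallest: Ca > Na > Mg > As > P > N.

Ca, Na, Mg, As, P, N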